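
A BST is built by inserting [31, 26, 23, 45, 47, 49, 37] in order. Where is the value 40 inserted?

Starting tree (level order): [31, 26, 45, 23, None, 37, 47, None, None, None, None, None, 49]
Insertion path: 31 -> 45 -> 37
Result: insert 40 as right child of 37
Final tree (level order): [31, 26, 45, 23, None, 37, 47, None, None, None, 40, None, 49]


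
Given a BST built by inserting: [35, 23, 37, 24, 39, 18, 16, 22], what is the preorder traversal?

Tree insertion order: [35, 23, 37, 24, 39, 18, 16, 22]
Tree (level-order array): [35, 23, 37, 18, 24, None, 39, 16, 22]
Preorder traversal: [35, 23, 18, 16, 22, 24, 37, 39]


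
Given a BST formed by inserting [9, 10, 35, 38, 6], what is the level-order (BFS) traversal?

Tree insertion order: [9, 10, 35, 38, 6]
Tree (level-order array): [9, 6, 10, None, None, None, 35, None, 38]
BFS from the root, enqueuing left then right child of each popped node:
  queue [9] -> pop 9, enqueue [6, 10], visited so far: [9]
  queue [6, 10] -> pop 6, enqueue [none], visited so far: [9, 6]
  queue [10] -> pop 10, enqueue [35], visited so far: [9, 6, 10]
  queue [35] -> pop 35, enqueue [38], visited so far: [9, 6, 10, 35]
  queue [38] -> pop 38, enqueue [none], visited so far: [9, 6, 10, 35, 38]
Result: [9, 6, 10, 35, 38]


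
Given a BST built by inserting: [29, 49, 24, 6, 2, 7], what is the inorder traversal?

Tree insertion order: [29, 49, 24, 6, 2, 7]
Tree (level-order array): [29, 24, 49, 6, None, None, None, 2, 7]
Inorder traversal: [2, 6, 7, 24, 29, 49]


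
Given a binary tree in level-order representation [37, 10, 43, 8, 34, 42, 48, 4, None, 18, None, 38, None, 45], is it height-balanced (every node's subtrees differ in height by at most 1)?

Tree (level-order array): [37, 10, 43, 8, 34, 42, 48, 4, None, 18, None, 38, None, 45]
Definition: a tree is height-balanced if, at every node, |h(left) - h(right)| <= 1 (empty subtree has height -1).
Bottom-up per-node check:
  node 4: h_left=-1, h_right=-1, diff=0 [OK], height=0
  node 8: h_left=0, h_right=-1, diff=1 [OK], height=1
  node 18: h_left=-1, h_right=-1, diff=0 [OK], height=0
  node 34: h_left=0, h_right=-1, diff=1 [OK], height=1
  node 10: h_left=1, h_right=1, diff=0 [OK], height=2
  node 38: h_left=-1, h_right=-1, diff=0 [OK], height=0
  node 42: h_left=0, h_right=-1, diff=1 [OK], height=1
  node 45: h_left=-1, h_right=-1, diff=0 [OK], height=0
  node 48: h_left=0, h_right=-1, diff=1 [OK], height=1
  node 43: h_left=1, h_right=1, diff=0 [OK], height=2
  node 37: h_left=2, h_right=2, diff=0 [OK], height=3
All nodes satisfy the balance condition.
Result: Balanced


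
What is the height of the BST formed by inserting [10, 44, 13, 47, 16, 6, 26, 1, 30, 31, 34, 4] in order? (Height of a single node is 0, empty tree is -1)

Insertion order: [10, 44, 13, 47, 16, 6, 26, 1, 30, 31, 34, 4]
Tree (level-order array): [10, 6, 44, 1, None, 13, 47, None, 4, None, 16, None, None, None, None, None, 26, None, 30, None, 31, None, 34]
Compute height bottom-up (empty subtree = -1):
  height(4) = 1 + max(-1, -1) = 0
  height(1) = 1 + max(-1, 0) = 1
  height(6) = 1 + max(1, -1) = 2
  height(34) = 1 + max(-1, -1) = 0
  height(31) = 1 + max(-1, 0) = 1
  height(30) = 1 + max(-1, 1) = 2
  height(26) = 1 + max(-1, 2) = 3
  height(16) = 1 + max(-1, 3) = 4
  height(13) = 1 + max(-1, 4) = 5
  height(47) = 1 + max(-1, -1) = 0
  height(44) = 1 + max(5, 0) = 6
  height(10) = 1 + max(2, 6) = 7
Height = 7


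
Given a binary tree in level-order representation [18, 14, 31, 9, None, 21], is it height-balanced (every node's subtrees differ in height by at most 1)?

Tree (level-order array): [18, 14, 31, 9, None, 21]
Definition: a tree is height-balanced if, at every node, |h(left) - h(right)| <= 1 (empty subtree has height -1).
Bottom-up per-node check:
  node 9: h_left=-1, h_right=-1, diff=0 [OK], height=0
  node 14: h_left=0, h_right=-1, diff=1 [OK], height=1
  node 21: h_left=-1, h_right=-1, diff=0 [OK], height=0
  node 31: h_left=0, h_right=-1, diff=1 [OK], height=1
  node 18: h_left=1, h_right=1, diff=0 [OK], height=2
All nodes satisfy the balance condition.
Result: Balanced


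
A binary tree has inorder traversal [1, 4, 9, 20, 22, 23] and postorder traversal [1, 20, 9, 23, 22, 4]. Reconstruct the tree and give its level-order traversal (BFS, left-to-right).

Inorder:   [1, 4, 9, 20, 22, 23]
Postorder: [1, 20, 9, 23, 22, 4]
Algorithm: postorder visits root last, so walk postorder right-to-left;
each value is the root of the current inorder slice — split it at that
value, recurse on the right subtree first, then the left.
Recursive splits:
  root=4; inorder splits into left=[1], right=[9, 20, 22, 23]
  root=22; inorder splits into left=[9, 20], right=[23]
  root=23; inorder splits into left=[], right=[]
  root=9; inorder splits into left=[], right=[20]
  root=20; inorder splits into left=[], right=[]
  root=1; inorder splits into left=[], right=[]
Reconstructed level-order: [4, 1, 22, 9, 23, 20]


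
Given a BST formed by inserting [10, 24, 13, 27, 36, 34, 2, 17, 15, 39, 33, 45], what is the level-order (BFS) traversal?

Tree insertion order: [10, 24, 13, 27, 36, 34, 2, 17, 15, 39, 33, 45]
Tree (level-order array): [10, 2, 24, None, None, 13, 27, None, 17, None, 36, 15, None, 34, 39, None, None, 33, None, None, 45]
BFS from the root, enqueuing left then right child of each popped node:
  queue [10] -> pop 10, enqueue [2, 24], visited so far: [10]
  queue [2, 24] -> pop 2, enqueue [none], visited so far: [10, 2]
  queue [24] -> pop 24, enqueue [13, 27], visited so far: [10, 2, 24]
  queue [13, 27] -> pop 13, enqueue [17], visited so far: [10, 2, 24, 13]
  queue [27, 17] -> pop 27, enqueue [36], visited so far: [10, 2, 24, 13, 27]
  queue [17, 36] -> pop 17, enqueue [15], visited so far: [10, 2, 24, 13, 27, 17]
  queue [36, 15] -> pop 36, enqueue [34, 39], visited so far: [10, 2, 24, 13, 27, 17, 36]
  queue [15, 34, 39] -> pop 15, enqueue [none], visited so far: [10, 2, 24, 13, 27, 17, 36, 15]
  queue [34, 39] -> pop 34, enqueue [33], visited so far: [10, 2, 24, 13, 27, 17, 36, 15, 34]
  queue [39, 33] -> pop 39, enqueue [45], visited so far: [10, 2, 24, 13, 27, 17, 36, 15, 34, 39]
  queue [33, 45] -> pop 33, enqueue [none], visited so far: [10, 2, 24, 13, 27, 17, 36, 15, 34, 39, 33]
  queue [45] -> pop 45, enqueue [none], visited so far: [10, 2, 24, 13, 27, 17, 36, 15, 34, 39, 33, 45]
Result: [10, 2, 24, 13, 27, 17, 36, 15, 34, 39, 33, 45]


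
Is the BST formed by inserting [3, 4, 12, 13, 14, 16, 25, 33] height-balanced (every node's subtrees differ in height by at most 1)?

Tree (level-order array): [3, None, 4, None, 12, None, 13, None, 14, None, 16, None, 25, None, 33]
Definition: a tree is height-balanced if, at every node, |h(left) - h(right)| <= 1 (empty subtree has height -1).
Bottom-up per-node check:
  node 33: h_left=-1, h_right=-1, diff=0 [OK], height=0
  node 25: h_left=-1, h_right=0, diff=1 [OK], height=1
  node 16: h_left=-1, h_right=1, diff=2 [FAIL (|-1-1|=2 > 1)], height=2
  node 14: h_left=-1, h_right=2, diff=3 [FAIL (|-1-2|=3 > 1)], height=3
  node 13: h_left=-1, h_right=3, diff=4 [FAIL (|-1-3|=4 > 1)], height=4
  node 12: h_left=-1, h_right=4, diff=5 [FAIL (|-1-4|=5 > 1)], height=5
  node 4: h_left=-1, h_right=5, diff=6 [FAIL (|-1-5|=6 > 1)], height=6
  node 3: h_left=-1, h_right=6, diff=7 [FAIL (|-1-6|=7 > 1)], height=7
Node 16 violates the condition: |-1 - 1| = 2 > 1.
Result: Not balanced


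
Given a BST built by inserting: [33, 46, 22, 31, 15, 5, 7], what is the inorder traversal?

Tree insertion order: [33, 46, 22, 31, 15, 5, 7]
Tree (level-order array): [33, 22, 46, 15, 31, None, None, 5, None, None, None, None, 7]
Inorder traversal: [5, 7, 15, 22, 31, 33, 46]


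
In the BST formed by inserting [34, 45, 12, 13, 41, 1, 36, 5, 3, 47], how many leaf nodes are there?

Tree built from: [34, 45, 12, 13, 41, 1, 36, 5, 3, 47]
Tree (level-order array): [34, 12, 45, 1, 13, 41, 47, None, 5, None, None, 36, None, None, None, 3]
Rule: A leaf has 0 children.
Per-node child counts:
  node 34: 2 child(ren)
  node 12: 2 child(ren)
  node 1: 1 child(ren)
  node 5: 1 child(ren)
  node 3: 0 child(ren)
  node 13: 0 child(ren)
  node 45: 2 child(ren)
  node 41: 1 child(ren)
  node 36: 0 child(ren)
  node 47: 0 child(ren)
Matching nodes: [3, 13, 36, 47]
Count of leaf nodes: 4


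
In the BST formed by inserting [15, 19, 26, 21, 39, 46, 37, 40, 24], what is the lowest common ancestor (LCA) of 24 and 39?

Tree insertion order: [15, 19, 26, 21, 39, 46, 37, 40, 24]
Tree (level-order array): [15, None, 19, None, 26, 21, 39, None, 24, 37, 46, None, None, None, None, 40]
In a BST, the LCA of p=24, q=39 is the first node v on the
root-to-leaf path with p <= v <= q (go left if both < v, right if both > v).
Walk from root:
  at 15: both 24 and 39 > 15, go right
  at 19: both 24 and 39 > 19, go right
  at 26: 24 <= 26 <= 39, this is the LCA
LCA = 26


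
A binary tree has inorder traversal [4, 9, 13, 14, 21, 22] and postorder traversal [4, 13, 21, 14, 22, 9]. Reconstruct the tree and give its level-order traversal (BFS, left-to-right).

Inorder:   [4, 9, 13, 14, 21, 22]
Postorder: [4, 13, 21, 14, 22, 9]
Algorithm: postorder visits root last, so walk postorder right-to-left;
each value is the root of the current inorder slice — split it at that
value, recurse on the right subtree first, then the left.
Recursive splits:
  root=9; inorder splits into left=[4], right=[13, 14, 21, 22]
  root=22; inorder splits into left=[13, 14, 21], right=[]
  root=14; inorder splits into left=[13], right=[21]
  root=21; inorder splits into left=[], right=[]
  root=13; inorder splits into left=[], right=[]
  root=4; inorder splits into left=[], right=[]
Reconstructed level-order: [9, 4, 22, 14, 13, 21]


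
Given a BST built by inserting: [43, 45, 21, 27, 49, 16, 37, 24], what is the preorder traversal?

Tree insertion order: [43, 45, 21, 27, 49, 16, 37, 24]
Tree (level-order array): [43, 21, 45, 16, 27, None, 49, None, None, 24, 37]
Preorder traversal: [43, 21, 16, 27, 24, 37, 45, 49]


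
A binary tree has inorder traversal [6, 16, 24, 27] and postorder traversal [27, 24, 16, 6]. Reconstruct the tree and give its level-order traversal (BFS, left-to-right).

Inorder:   [6, 16, 24, 27]
Postorder: [27, 24, 16, 6]
Algorithm: postorder visits root last, so walk postorder right-to-left;
each value is the root of the current inorder slice — split it at that
value, recurse on the right subtree first, then the left.
Recursive splits:
  root=6; inorder splits into left=[], right=[16, 24, 27]
  root=16; inorder splits into left=[], right=[24, 27]
  root=24; inorder splits into left=[], right=[27]
  root=27; inorder splits into left=[], right=[]
Reconstructed level-order: [6, 16, 24, 27]


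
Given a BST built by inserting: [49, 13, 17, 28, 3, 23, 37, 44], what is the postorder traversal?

Tree insertion order: [49, 13, 17, 28, 3, 23, 37, 44]
Tree (level-order array): [49, 13, None, 3, 17, None, None, None, 28, 23, 37, None, None, None, 44]
Postorder traversal: [3, 23, 44, 37, 28, 17, 13, 49]


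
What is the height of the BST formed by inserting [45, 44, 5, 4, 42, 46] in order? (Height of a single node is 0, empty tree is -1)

Insertion order: [45, 44, 5, 4, 42, 46]
Tree (level-order array): [45, 44, 46, 5, None, None, None, 4, 42]
Compute height bottom-up (empty subtree = -1):
  height(4) = 1 + max(-1, -1) = 0
  height(42) = 1 + max(-1, -1) = 0
  height(5) = 1 + max(0, 0) = 1
  height(44) = 1 + max(1, -1) = 2
  height(46) = 1 + max(-1, -1) = 0
  height(45) = 1 + max(2, 0) = 3
Height = 3


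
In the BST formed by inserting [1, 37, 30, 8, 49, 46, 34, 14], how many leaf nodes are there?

Tree built from: [1, 37, 30, 8, 49, 46, 34, 14]
Tree (level-order array): [1, None, 37, 30, 49, 8, 34, 46, None, None, 14]
Rule: A leaf has 0 children.
Per-node child counts:
  node 1: 1 child(ren)
  node 37: 2 child(ren)
  node 30: 2 child(ren)
  node 8: 1 child(ren)
  node 14: 0 child(ren)
  node 34: 0 child(ren)
  node 49: 1 child(ren)
  node 46: 0 child(ren)
Matching nodes: [14, 34, 46]
Count of leaf nodes: 3


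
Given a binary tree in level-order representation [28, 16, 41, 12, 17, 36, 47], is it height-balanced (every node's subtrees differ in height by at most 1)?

Tree (level-order array): [28, 16, 41, 12, 17, 36, 47]
Definition: a tree is height-balanced if, at every node, |h(left) - h(right)| <= 1 (empty subtree has height -1).
Bottom-up per-node check:
  node 12: h_left=-1, h_right=-1, diff=0 [OK], height=0
  node 17: h_left=-1, h_right=-1, diff=0 [OK], height=0
  node 16: h_left=0, h_right=0, diff=0 [OK], height=1
  node 36: h_left=-1, h_right=-1, diff=0 [OK], height=0
  node 47: h_left=-1, h_right=-1, diff=0 [OK], height=0
  node 41: h_left=0, h_right=0, diff=0 [OK], height=1
  node 28: h_left=1, h_right=1, diff=0 [OK], height=2
All nodes satisfy the balance condition.
Result: Balanced


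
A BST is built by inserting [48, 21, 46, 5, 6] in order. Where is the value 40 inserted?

Starting tree (level order): [48, 21, None, 5, 46, None, 6]
Insertion path: 48 -> 21 -> 46
Result: insert 40 as left child of 46
Final tree (level order): [48, 21, None, 5, 46, None, 6, 40]


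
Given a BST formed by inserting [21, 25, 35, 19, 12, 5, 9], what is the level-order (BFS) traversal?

Tree insertion order: [21, 25, 35, 19, 12, 5, 9]
Tree (level-order array): [21, 19, 25, 12, None, None, 35, 5, None, None, None, None, 9]
BFS from the root, enqueuing left then right child of each popped node:
  queue [21] -> pop 21, enqueue [19, 25], visited so far: [21]
  queue [19, 25] -> pop 19, enqueue [12], visited so far: [21, 19]
  queue [25, 12] -> pop 25, enqueue [35], visited so far: [21, 19, 25]
  queue [12, 35] -> pop 12, enqueue [5], visited so far: [21, 19, 25, 12]
  queue [35, 5] -> pop 35, enqueue [none], visited so far: [21, 19, 25, 12, 35]
  queue [5] -> pop 5, enqueue [9], visited so far: [21, 19, 25, 12, 35, 5]
  queue [9] -> pop 9, enqueue [none], visited so far: [21, 19, 25, 12, 35, 5, 9]
Result: [21, 19, 25, 12, 35, 5, 9]


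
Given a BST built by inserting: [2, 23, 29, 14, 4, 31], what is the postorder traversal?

Tree insertion order: [2, 23, 29, 14, 4, 31]
Tree (level-order array): [2, None, 23, 14, 29, 4, None, None, 31]
Postorder traversal: [4, 14, 31, 29, 23, 2]


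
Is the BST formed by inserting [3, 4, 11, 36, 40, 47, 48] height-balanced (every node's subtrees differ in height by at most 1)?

Tree (level-order array): [3, None, 4, None, 11, None, 36, None, 40, None, 47, None, 48]
Definition: a tree is height-balanced if, at every node, |h(left) - h(right)| <= 1 (empty subtree has height -1).
Bottom-up per-node check:
  node 48: h_left=-1, h_right=-1, diff=0 [OK], height=0
  node 47: h_left=-1, h_right=0, diff=1 [OK], height=1
  node 40: h_left=-1, h_right=1, diff=2 [FAIL (|-1-1|=2 > 1)], height=2
  node 36: h_left=-1, h_right=2, diff=3 [FAIL (|-1-2|=3 > 1)], height=3
  node 11: h_left=-1, h_right=3, diff=4 [FAIL (|-1-3|=4 > 1)], height=4
  node 4: h_left=-1, h_right=4, diff=5 [FAIL (|-1-4|=5 > 1)], height=5
  node 3: h_left=-1, h_right=5, diff=6 [FAIL (|-1-5|=6 > 1)], height=6
Node 40 violates the condition: |-1 - 1| = 2 > 1.
Result: Not balanced


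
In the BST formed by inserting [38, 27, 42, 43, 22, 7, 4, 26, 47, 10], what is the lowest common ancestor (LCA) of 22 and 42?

Tree insertion order: [38, 27, 42, 43, 22, 7, 4, 26, 47, 10]
Tree (level-order array): [38, 27, 42, 22, None, None, 43, 7, 26, None, 47, 4, 10]
In a BST, the LCA of p=22, q=42 is the first node v on the
root-to-leaf path with p <= v <= q (go left if both < v, right if both > v).
Walk from root:
  at 38: 22 <= 38 <= 42, this is the LCA
LCA = 38


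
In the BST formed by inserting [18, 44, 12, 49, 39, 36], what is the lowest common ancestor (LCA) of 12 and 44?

Tree insertion order: [18, 44, 12, 49, 39, 36]
Tree (level-order array): [18, 12, 44, None, None, 39, 49, 36]
In a BST, the LCA of p=12, q=44 is the first node v on the
root-to-leaf path with p <= v <= q (go left if both < v, right if both > v).
Walk from root:
  at 18: 12 <= 18 <= 44, this is the LCA
LCA = 18


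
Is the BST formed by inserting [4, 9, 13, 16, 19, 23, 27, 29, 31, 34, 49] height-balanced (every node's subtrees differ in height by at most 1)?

Tree (level-order array): [4, None, 9, None, 13, None, 16, None, 19, None, 23, None, 27, None, 29, None, 31, None, 34, None, 49]
Definition: a tree is height-balanced if, at every node, |h(left) - h(right)| <= 1 (empty subtree has height -1).
Bottom-up per-node check:
  node 49: h_left=-1, h_right=-1, diff=0 [OK], height=0
  node 34: h_left=-1, h_right=0, diff=1 [OK], height=1
  node 31: h_left=-1, h_right=1, diff=2 [FAIL (|-1-1|=2 > 1)], height=2
  node 29: h_left=-1, h_right=2, diff=3 [FAIL (|-1-2|=3 > 1)], height=3
  node 27: h_left=-1, h_right=3, diff=4 [FAIL (|-1-3|=4 > 1)], height=4
  node 23: h_left=-1, h_right=4, diff=5 [FAIL (|-1-4|=5 > 1)], height=5
  node 19: h_left=-1, h_right=5, diff=6 [FAIL (|-1-5|=6 > 1)], height=6
  node 16: h_left=-1, h_right=6, diff=7 [FAIL (|-1-6|=7 > 1)], height=7
  node 13: h_left=-1, h_right=7, diff=8 [FAIL (|-1-7|=8 > 1)], height=8
  node 9: h_left=-1, h_right=8, diff=9 [FAIL (|-1-8|=9 > 1)], height=9
  node 4: h_left=-1, h_right=9, diff=10 [FAIL (|-1-9|=10 > 1)], height=10
Node 31 violates the condition: |-1 - 1| = 2 > 1.
Result: Not balanced


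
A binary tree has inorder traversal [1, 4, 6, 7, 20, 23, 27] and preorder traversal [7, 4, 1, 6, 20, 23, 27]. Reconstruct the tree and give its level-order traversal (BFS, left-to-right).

Inorder:  [1, 4, 6, 7, 20, 23, 27]
Preorder: [7, 4, 1, 6, 20, 23, 27]
Algorithm: preorder visits root first, so consume preorder in order;
for each root, split the current inorder slice at that value into
left-subtree inorder and right-subtree inorder, then recurse.
Recursive splits:
  root=7; inorder splits into left=[1, 4, 6], right=[20, 23, 27]
  root=4; inorder splits into left=[1], right=[6]
  root=1; inorder splits into left=[], right=[]
  root=6; inorder splits into left=[], right=[]
  root=20; inorder splits into left=[], right=[23, 27]
  root=23; inorder splits into left=[], right=[27]
  root=27; inorder splits into left=[], right=[]
Reconstructed level-order: [7, 4, 20, 1, 6, 23, 27]


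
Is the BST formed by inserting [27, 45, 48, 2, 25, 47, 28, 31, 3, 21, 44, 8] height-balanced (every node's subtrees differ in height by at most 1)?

Tree (level-order array): [27, 2, 45, None, 25, 28, 48, 3, None, None, 31, 47, None, None, 21, None, 44, None, None, 8]
Definition: a tree is height-balanced if, at every node, |h(left) - h(right)| <= 1 (empty subtree has height -1).
Bottom-up per-node check:
  node 8: h_left=-1, h_right=-1, diff=0 [OK], height=0
  node 21: h_left=0, h_right=-1, diff=1 [OK], height=1
  node 3: h_left=-1, h_right=1, diff=2 [FAIL (|-1-1|=2 > 1)], height=2
  node 25: h_left=2, h_right=-1, diff=3 [FAIL (|2--1|=3 > 1)], height=3
  node 2: h_left=-1, h_right=3, diff=4 [FAIL (|-1-3|=4 > 1)], height=4
  node 44: h_left=-1, h_right=-1, diff=0 [OK], height=0
  node 31: h_left=-1, h_right=0, diff=1 [OK], height=1
  node 28: h_left=-1, h_right=1, diff=2 [FAIL (|-1-1|=2 > 1)], height=2
  node 47: h_left=-1, h_right=-1, diff=0 [OK], height=0
  node 48: h_left=0, h_right=-1, diff=1 [OK], height=1
  node 45: h_left=2, h_right=1, diff=1 [OK], height=3
  node 27: h_left=4, h_right=3, diff=1 [OK], height=5
Node 3 violates the condition: |-1 - 1| = 2 > 1.
Result: Not balanced


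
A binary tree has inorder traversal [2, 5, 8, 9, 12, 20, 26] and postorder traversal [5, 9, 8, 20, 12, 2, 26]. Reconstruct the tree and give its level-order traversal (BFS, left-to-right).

Inorder:   [2, 5, 8, 9, 12, 20, 26]
Postorder: [5, 9, 8, 20, 12, 2, 26]
Algorithm: postorder visits root last, so walk postorder right-to-left;
each value is the root of the current inorder slice — split it at that
value, recurse on the right subtree first, then the left.
Recursive splits:
  root=26; inorder splits into left=[2, 5, 8, 9, 12, 20], right=[]
  root=2; inorder splits into left=[], right=[5, 8, 9, 12, 20]
  root=12; inorder splits into left=[5, 8, 9], right=[20]
  root=20; inorder splits into left=[], right=[]
  root=8; inorder splits into left=[5], right=[9]
  root=9; inorder splits into left=[], right=[]
  root=5; inorder splits into left=[], right=[]
Reconstructed level-order: [26, 2, 12, 8, 20, 5, 9]


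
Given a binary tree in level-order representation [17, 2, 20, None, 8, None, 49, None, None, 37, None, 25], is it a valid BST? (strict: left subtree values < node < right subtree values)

Level-order array: [17, 2, 20, None, 8, None, 49, None, None, 37, None, 25]
Validate using subtree bounds (lo, hi): at each node, require lo < value < hi,
then recurse left with hi=value and right with lo=value.
Preorder trace (stopping at first violation):
  at node 17 with bounds (-inf, +inf): OK
  at node 2 with bounds (-inf, 17): OK
  at node 8 with bounds (2, 17): OK
  at node 20 with bounds (17, +inf): OK
  at node 49 with bounds (20, +inf): OK
  at node 37 with bounds (20, 49): OK
  at node 25 with bounds (20, 37): OK
No violation found at any node.
Result: Valid BST


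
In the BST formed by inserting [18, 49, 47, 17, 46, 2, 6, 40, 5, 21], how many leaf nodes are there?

Tree built from: [18, 49, 47, 17, 46, 2, 6, 40, 5, 21]
Tree (level-order array): [18, 17, 49, 2, None, 47, None, None, 6, 46, None, 5, None, 40, None, None, None, 21]
Rule: A leaf has 0 children.
Per-node child counts:
  node 18: 2 child(ren)
  node 17: 1 child(ren)
  node 2: 1 child(ren)
  node 6: 1 child(ren)
  node 5: 0 child(ren)
  node 49: 1 child(ren)
  node 47: 1 child(ren)
  node 46: 1 child(ren)
  node 40: 1 child(ren)
  node 21: 0 child(ren)
Matching nodes: [5, 21]
Count of leaf nodes: 2


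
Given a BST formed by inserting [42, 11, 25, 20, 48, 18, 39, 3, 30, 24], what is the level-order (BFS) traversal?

Tree insertion order: [42, 11, 25, 20, 48, 18, 39, 3, 30, 24]
Tree (level-order array): [42, 11, 48, 3, 25, None, None, None, None, 20, 39, 18, 24, 30]
BFS from the root, enqueuing left then right child of each popped node:
  queue [42] -> pop 42, enqueue [11, 48], visited so far: [42]
  queue [11, 48] -> pop 11, enqueue [3, 25], visited so far: [42, 11]
  queue [48, 3, 25] -> pop 48, enqueue [none], visited so far: [42, 11, 48]
  queue [3, 25] -> pop 3, enqueue [none], visited so far: [42, 11, 48, 3]
  queue [25] -> pop 25, enqueue [20, 39], visited so far: [42, 11, 48, 3, 25]
  queue [20, 39] -> pop 20, enqueue [18, 24], visited so far: [42, 11, 48, 3, 25, 20]
  queue [39, 18, 24] -> pop 39, enqueue [30], visited so far: [42, 11, 48, 3, 25, 20, 39]
  queue [18, 24, 30] -> pop 18, enqueue [none], visited so far: [42, 11, 48, 3, 25, 20, 39, 18]
  queue [24, 30] -> pop 24, enqueue [none], visited so far: [42, 11, 48, 3, 25, 20, 39, 18, 24]
  queue [30] -> pop 30, enqueue [none], visited so far: [42, 11, 48, 3, 25, 20, 39, 18, 24, 30]
Result: [42, 11, 48, 3, 25, 20, 39, 18, 24, 30]


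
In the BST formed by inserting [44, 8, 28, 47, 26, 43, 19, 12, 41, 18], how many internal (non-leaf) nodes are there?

Tree built from: [44, 8, 28, 47, 26, 43, 19, 12, 41, 18]
Tree (level-order array): [44, 8, 47, None, 28, None, None, 26, 43, 19, None, 41, None, 12, None, None, None, None, 18]
Rule: An internal node has at least one child.
Per-node child counts:
  node 44: 2 child(ren)
  node 8: 1 child(ren)
  node 28: 2 child(ren)
  node 26: 1 child(ren)
  node 19: 1 child(ren)
  node 12: 1 child(ren)
  node 18: 0 child(ren)
  node 43: 1 child(ren)
  node 41: 0 child(ren)
  node 47: 0 child(ren)
Matching nodes: [44, 8, 28, 26, 19, 12, 43]
Count of internal (non-leaf) nodes: 7


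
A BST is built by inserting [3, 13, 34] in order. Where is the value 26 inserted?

Starting tree (level order): [3, None, 13, None, 34]
Insertion path: 3 -> 13 -> 34
Result: insert 26 as left child of 34
Final tree (level order): [3, None, 13, None, 34, 26]


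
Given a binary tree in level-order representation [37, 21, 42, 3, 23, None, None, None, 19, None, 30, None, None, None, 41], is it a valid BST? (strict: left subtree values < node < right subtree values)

Level-order array: [37, 21, 42, 3, 23, None, None, None, 19, None, 30, None, None, None, 41]
Validate using subtree bounds (lo, hi): at each node, require lo < value < hi,
then recurse left with hi=value and right with lo=value.
Preorder trace (stopping at first violation):
  at node 37 with bounds (-inf, +inf): OK
  at node 21 with bounds (-inf, 37): OK
  at node 3 with bounds (-inf, 21): OK
  at node 19 with bounds (3, 21): OK
  at node 23 with bounds (21, 37): OK
  at node 30 with bounds (23, 37): OK
  at node 41 with bounds (30, 37): VIOLATION
Node 41 violates its bound: not (30 < 41 < 37).
Result: Not a valid BST


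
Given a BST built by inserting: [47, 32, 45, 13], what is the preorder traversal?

Tree insertion order: [47, 32, 45, 13]
Tree (level-order array): [47, 32, None, 13, 45]
Preorder traversal: [47, 32, 13, 45]


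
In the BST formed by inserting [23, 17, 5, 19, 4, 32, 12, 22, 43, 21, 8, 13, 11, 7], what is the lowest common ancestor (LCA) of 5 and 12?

Tree insertion order: [23, 17, 5, 19, 4, 32, 12, 22, 43, 21, 8, 13, 11, 7]
Tree (level-order array): [23, 17, 32, 5, 19, None, 43, 4, 12, None, 22, None, None, None, None, 8, 13, 21, None, 7, 11]
In a BST, the LCA of p=5, q=12 is the first node v on the
root-to-leaf path with p <= v <= q (go left if both < v, right if both > v).
Walk from root:
  at 23: both 5 and 12 < 23, go left
  at 17: both 5 and 12 < 17, go left
  at 5: 5 <= 5 <= 12, this is the LCA
LCA = 5


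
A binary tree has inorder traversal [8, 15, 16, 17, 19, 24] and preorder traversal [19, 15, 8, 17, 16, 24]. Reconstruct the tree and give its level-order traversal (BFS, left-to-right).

Inorder:  [8, 15, 16, 17, 19, 24]
Preorder: [19, 15, 8, 17, 16, 24]
Algorithm: preorder visits root first, so consume preorder in order;
for each root, split the current inorder slice at that value into
left-subtree inorder and right-subtree inorder, then recurse.
Recursive splits:
  root=19; inorder splits into left=[8, 15, 16, 17], right=[24]
  root=15; inorder splits into left=[8], right=[16, 17]
  root=8; inorder splits into left=[], right=[]
  root=17; inorder splits into left=[16], right=[]
  root=16; inorder splits into left=[], right=[]
  root=24; inorder splits into left=[], right=[]
Reconstructed level-order: [19, 15, 24, 8, 17, 16]


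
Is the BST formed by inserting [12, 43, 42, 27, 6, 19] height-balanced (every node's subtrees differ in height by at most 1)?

Tree (level-order array): [12, 6, 43, None, None, 42, None, 27, None, 19]
Definition: a tree is height-balanced if, at every node, |h(left) - h(right)| <= 1 (empty subtree has height -1).
Bottom-up per-node check:
  node 6: h_left=-1, h_right=-1, diff=0 [OK], height=0
  node 19: h_left=-1, h_right=-1, diff=0 [OK], height=0
  node 27: h_left=0, h_right=-1, diff=1 [OK], height=1
  node 42: h_left=1, h_right=-1, diff=2 [FAIL (|1--1|=2 > 1)], height=2
  node 43: h_left=2, h_right=-1, diff=3 [FAIL (|2--1|=3 > 1)], height=3
  node 12: h_left=0, h_right=3, diff=3 [FAIL (|0-3|=3 > 1)], height=4
Node 42 violates the condition: |1 - -1| = 2 > 1.
Result: Not balanced


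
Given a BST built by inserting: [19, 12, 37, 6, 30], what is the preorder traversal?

Tree insertion order: [19, 12, 37, 6, 30]
Tree (level-order array): [19, 12, 37, 6, None, 30]
Preorder traversal: [19, 12, 6, 37, 30]


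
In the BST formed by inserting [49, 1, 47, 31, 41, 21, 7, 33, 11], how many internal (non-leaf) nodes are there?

Tree built from: [49, 1, 47, 31, 41, 21, 7, 33, 11]
Tree (level-order array): [49, 1, None, None, 47, 31, None, 21, 41, 7, None, 33, None, None, 11]
Rule: An internal node has at least one child.
Per-node child counts:
  node 49: 1 child(ren)
  node 1: 1 child(ren)
  node 47: 1 child(ren)
  node 31: 2 child(ren)
  node 21: 1 child(ren)
  node 7: 1 child(ren)
  node 11: 0 child(ren)
  node 41: 1 child(ren)
  node 33: 0 child(ren)
Matching nodes: [49, 1, 47, 31, 21, 7, 41]
Count of internal (non-leaf) nodes: 7


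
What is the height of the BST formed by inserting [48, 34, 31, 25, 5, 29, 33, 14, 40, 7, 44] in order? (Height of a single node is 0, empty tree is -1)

Insertion order: [48, 34, 31, 25, 5, 29, 33, 14, 40, 7, 44]
Tree (level-order array): [48, 34, None, 31, 40, 25, 33, None, 44, 5, 29, None, None, None, None, None, 14, None, None, 7]
Compute height bottom-up (empty subtree = -1):
  height(7) = 1 + max(-1, -1) = 0
  height(14) = 1 + max(0, -1) = 1
  height(5) = 1 + max(-1, 1) = 2
  height(29) = 1 + max(-1, -1) = 0
  height(25) = 1 + max(2, 0) = 3
  height(33) = 1 + max(-1, -1) = 0
  height(31) = 1 + max(3, 0) = 4
  height(44) = 1 + max(-1, -1) = 0
  height(40) = 1 + max(-1, 0) = 1
  height(34) = 1 + max(4, 1) = 5
  height(48) = 1 + max(5, -1) = 6
Height = 6


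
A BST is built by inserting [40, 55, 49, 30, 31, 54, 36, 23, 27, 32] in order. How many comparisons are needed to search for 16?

Search path for 16: 40 -> 30 -> 23
Found: False
Comparisons: 3


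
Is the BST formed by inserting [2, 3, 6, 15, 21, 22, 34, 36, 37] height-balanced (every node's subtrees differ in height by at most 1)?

Tree (level-order array): [2, None, 3, None, 6, None, 15, None, 21, None, 22, None, 34, None, 36, None, 37]
Definition: a tree is height-balanced if, at every node, |h(left) - h(right)| <= 1 (empty subtree has height -1).
Bottom-up per-node check:
  node 37: h_left=-1, h_right=-1, diff=0 [OK], height=0
  node 36: h_left=-1, h_right=0, diff=1 [OK], height=1
  node 34: h_left=-1, h_right=1, diff=2 [FAIL (|-1-1|=2 > 1)], height=2
  node 22: h_left=-1, h_right=2, diff=3 [FAIL (|-1-2|=3 > 1)], height=3
  node 21: h_left=-1, h_right=3, diff=4 [FAIL (|-1-3|=4 > 1)], height=4
  node 15: h_left=-1, h_right=4, diff=5 [FAIL (|-1-4|=5 > 1)], height=5
  node 6: h_left=-1, h_right=5, diff=6 [FAIL (|-1-5|=6 > 1)], height=6
  node 3: h_left=-1, h_right=6, diff=7 [FAIL (|-1-6|=7 > 1)], height=7
  node 2: h_left=-1, h_right=7, diff=8 [FAIL (|-1-7|=8 > 1)], height=8
Node 34 violates the condition: |-1 - 1| = 2 > 1.
Result: Not balanced


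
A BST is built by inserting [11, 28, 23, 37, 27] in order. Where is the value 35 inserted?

Starting tree (level order): [11, None, 28, 23, 37, None, 27]
Insertion path: 11 -> 28 -> 37
Result: insert 35 as left child of 37
Final tree (level order): [11, None, 28, 23, 37, None, 27, 35]


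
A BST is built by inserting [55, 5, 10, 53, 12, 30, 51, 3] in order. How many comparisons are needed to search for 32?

Search path for 32: 55 -> 5 -> 10 -> 53 -> 12 -> 30 -> 51
Found: False
Comparisons: 7


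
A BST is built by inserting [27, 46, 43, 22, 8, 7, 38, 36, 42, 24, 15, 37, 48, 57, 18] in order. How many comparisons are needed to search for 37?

Search path for 37: 27 -> 46 -> 43 -> 38 -> 36 -> 37
Found: True
Comparisons: 6


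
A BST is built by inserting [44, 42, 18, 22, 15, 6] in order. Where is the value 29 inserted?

Starting tree (level order): [44, 42, None, 18, None, 15, 22, 6]
Insertion path: 44 -> 42 -> 18 -> 22
Result: insert 29 as right child of 22
Final tree (level order): [44, 42, None, 18, None, 15, 22, 6, None, None, 29]


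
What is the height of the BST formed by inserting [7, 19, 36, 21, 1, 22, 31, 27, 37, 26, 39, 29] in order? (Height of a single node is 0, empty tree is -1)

Insertion order: [7, 19, 36, 21, 1, 22, 31, 27, 37, 26, 39, 29]
Tree (level-order array): [7, 1, 19, None, None, None, 36, 21, 37, None, 22, None, 39, None, 31, None, None, 27, None, 26, 29]
Compute height bottom-up (empty subtree = -1):
  height(1) = 1 + max(-1, -1) = 0
  height(26) = 1 + max(-1, -1) = 0
  height(29) = 1 + max(-1, -1) = 0
  height(27) = 1 + max(0, 0) = 1
  height(31) = 1 + max(1, -1) = 2
  height(22) = 1 + max(-1, 2) = 3
  height(21) = 1 + max(-1, 3) = 4
  height(39) = 1 + max(-1, -1) = 0
  height(37) = 1 + max(-1, 0) = 1
  height(36) = 1 + max(4, 1) = 5
  height(19) = 1 + max(-1, 5) = 6
  height(7) = 1 + max(0, 6) = 7
Height = 7


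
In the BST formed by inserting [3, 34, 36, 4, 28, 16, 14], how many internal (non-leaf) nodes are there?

Tree built from: [3, 34, 36, 4, 28, 16, 14]
Tree (level-order array): [3, None, 34, 4, 36, None, 28, None, None, 16, None, 14]
Rule: An internal node has at least one child.
Per-node child counts:
  node 3: 1 child(ren)
  node 34: 2 child(ren)
  node 4: 1 child(ren)
  node 28: 1 child(ren)
  node 16: 1 child(ren)
  node 14: 0 child(ren)
  node 36: 0 child(ren)
Matching nodes: [3, 34, 4, 28, 16]
Count of internal (non-leaf) nodes: 5


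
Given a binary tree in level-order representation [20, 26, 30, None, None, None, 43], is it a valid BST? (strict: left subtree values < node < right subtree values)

Level-order array: [20, 26, 30, None, None, None, 43]
Validate using subtree bounds (lo, hi): at each node, require lo < value < hi,
then recurse left with hi=value and right with lo=value.
Preorder trace (stopping at first violation):
  at node 20 with bounds (-inf, +inf): OK
  at node 26 with bounds (-inf, 20): VIOLATION
Node 26 violates its bound: not (-inf < 26 < 20).
Result: Not a valid BST


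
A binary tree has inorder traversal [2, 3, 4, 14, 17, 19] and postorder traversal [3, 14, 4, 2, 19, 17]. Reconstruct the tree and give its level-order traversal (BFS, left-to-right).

Inorder:   [2, 3, 4, 14, 17, 19]
Postorder: [3, 14, 4, 2, 19, 17]
Algorithm: postorder visits root last, so walk postorder right-to-left;
each value is the root of the current inorder slice — split it at that
value, recurse on the right subtree first, then the left.
Recursive splits:
  root=17; inorder splits into left=[2, 3, 4, 14], right=[19]
  root=19; inorder splits into left=[], right=[]
  root=2; inorder splits into left=[], right=[3, 4, 14]
  root=4; inorder splits into left=[3], right=[14]
  root=14; inorder splits into left=[], right=[]
  root=3; inorder splits into left=[], right=[]
Reconstructed level-order: [17, 2, 19, 4, 3, 14]


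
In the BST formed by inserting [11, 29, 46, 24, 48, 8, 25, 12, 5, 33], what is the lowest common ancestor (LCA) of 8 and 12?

Tree insertion order: [11, 29, 46, 24, 48, 8, 25, 12, 5, 33]
Tree (level-order array): [11, 8, 29, 5, None, 24, 46, None, None, 12, 25, 33, 48]
In a BST, the LCA of p=8, q=12 is the first node v on the
root-to-leaf path with p <= v <= q (go left if both < v, right if both > v).
Walk from root:
  at 11: 8 <= 11 <= 12, this is the LCA
LCA = 11


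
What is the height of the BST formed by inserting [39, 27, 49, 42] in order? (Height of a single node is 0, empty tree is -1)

Insertion order: [39, 27, 49, 42]
Tree (level-order array): [39, 27, 49, None, None, 42]
Compute height bottom-up (empty subtree = -1):
  height(27) = 1 + max(-1, -1) = 0
  height(42) = 1 + max(-1, -1) = 0
  height(49) = 1 + max(0, -1) = 1
  height(39) = 1 + max(0, 1) = 2
Height = 2


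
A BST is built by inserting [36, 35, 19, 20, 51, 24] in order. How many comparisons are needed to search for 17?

Search path for 17: 36 -> 35 -> 19
Found: False
Comparisons: 3


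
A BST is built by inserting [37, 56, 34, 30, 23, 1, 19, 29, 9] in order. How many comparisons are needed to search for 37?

Search path for 37: 37
Found: True
Comparisons: 1


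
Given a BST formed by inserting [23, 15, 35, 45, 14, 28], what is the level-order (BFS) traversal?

Tree insertion order: [23, 15, 35, 45, 14, 28]
Tree (level-order array): [23, 15, 35, 14, None, 28, 45]
BFS from the root, enqueuing left then right child of each popped node:
  queue [23] -> pop 23, enqueue [15, 35], visited so far: [23]
  queue [15, 35] -> pop 15, enqueue [14], visited so far: [23, 15]
  queue [35, 14] -> pop 35, enqueue [28, 45], visited so far: [23, 15, 35]
  queue [14, 28, 45] -> pop 14, enqueue [none], visited so far: [23, 15, 35, 14]
  queue [28, 45] -> pop 28, enqueue [none], visited so far: [23, 15, 35, 14, 28]
  queue [45] -> pop 45, enqueue [none], visited so far: [23, 15, 35, 14, 28, 45]
Result: [23, 15, 35, 14, 28, 45]


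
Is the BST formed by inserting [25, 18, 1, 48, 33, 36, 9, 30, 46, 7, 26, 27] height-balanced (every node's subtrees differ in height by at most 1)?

Tree (level-order array): [25, 18, 48, 1, None, 33, None, None, 9, 30, 36, 7, None, 26, None, None, 46, None, None, None, 27]
Definition: a tree is height-balanced if, at every node, |h(left) - h(right)| <= 1 (empty subtree has height -1).
Bottom-up per-node check:
  node 7: h_left=-1, h_right=-1, diff=0 [OK], height=0
  node 9: h_left=0, h_right=-1, diff=1 [OK], height=1
  node 1: h_left=-1, h_right=1, diff=2 [FAIL (|-1-1|=2 > 1)], height=2
  node 18: h_left=2, h_right=-1, diff=3 [FAIL (|2--1|=3 > 1)], height=3
  node 27: h_left=-1, h_right=-1, diff=0 [OK], height=0
  node 26: h_left=-1, h_right=0, diff=1 [OK], height=1
  node 30: h_left=1, h_right=-1, diff=2 [FAIL (|1--1|=2 > 1)], height=2
  node 46: h_left=-1, h_right=-1, diff=0 [OK], height=0
  node 36: h_left=-1, h_right=0, diff=1 [OK], height=1
  node 33: h_left=2, h_right=1, diff=1 [OK], height=3
  node 48: h_left=3, h_right=-1, diff=4 [FAIL (|3--1|=4 > 1)], height=4
  node 25: h_left=3, h_right=4, diff=1 [OK], height=5
Node 1 violates the condition: |-1 - 1| = 2 > 1.
Result: Not balanced


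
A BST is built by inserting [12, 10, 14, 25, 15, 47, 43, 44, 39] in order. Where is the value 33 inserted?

Starting tree (level order): [12, 10, 14, None, None, None, 25, 15, 47, None, None, 43, None, 39, 44]
Insertion path: 12 -> 14 -> 25 -> 47 -> 43 -> 39
Result: insert 33 as left child of 39
Final tree (level order): [12, 10, 14, None, None, None, 25, 15, 47, None, None, 43, None, 39, 44, 33]


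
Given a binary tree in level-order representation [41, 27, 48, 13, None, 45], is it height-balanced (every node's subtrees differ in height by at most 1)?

Tree (level-order array): [41, 27, 48, 13, None, 45]
Definition: a tree is height-balanced if, at every node, |h(left) - h(right)| <= 1 (empty subtree has height -1).
Bottom-up per-node check:
  node 13: h_left=-1, h_right=-1, diff=0 [OK], height=0
  node 27: h_left=0, h_right=-1, diff=1 [OK], height=1
  node 45: h_left=-1, h_right=-1, diff=0 [OK], height=0
  node 48: h_left=0, h_right=-1, diff=1 [OK], height=1
  node 41: h_left=1, h_right=1, diff=0 [OK], height=2
All nodes satisfy the balance condition.
Result: Balanced


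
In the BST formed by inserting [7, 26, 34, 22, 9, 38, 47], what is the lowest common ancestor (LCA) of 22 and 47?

Tree insertion order: [7, 26, 34, 22, 9, 38, 47]
Tree (level-order array): [7, None, 26, 22, 34, 9, None, None, 38, None, None, None, 47]
In a BST, the LCA of p=22, q=47 is the first node v on the
root-to-leaf path with p <= v <= q (go left if both < v, right if both > v).
Walk from root:
  at 7: both 22 and 47 > 7, go right
  at 26: 22 <= 26 <= 47, this is the LCA
LCA = 26


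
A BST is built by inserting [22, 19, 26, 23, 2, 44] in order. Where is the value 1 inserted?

Starting tree (level order): [22, 19, 26, 2, None, 23, 44]
Insertion path: 22 -> 19 -> 2
Result: insert 1 as left child of 2
Final tree (level order): [22, 19, 26, 2, None, 23, 44, 1]


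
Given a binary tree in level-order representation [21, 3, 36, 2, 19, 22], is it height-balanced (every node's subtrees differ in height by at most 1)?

Tree (level-order array): [21, 3, 36, 2, 19, 22]
Definition: a tree is height-balanced if, at every node, |h(left) - h(right)| <= 1 (empty subtree has height -1).
Bottom-up per-node check:
  node 2: h_left=-1, h_right=-1, diff=0 [OK], height=0
  node 19: h_left=-1, h_right=-1, diff=0 [OK], height=0
  node 3: h_left=0, h_right=0, diff=0 [OK], height=1
  node 22: h_left=-1, h_right=-1, diff=0 [OK], height=0
  node 36: h_left=0, h_right=-1, diff=1 [OK], height=1
  node 21: h_left=1, h_right=1, diff=0 [OK], height=2
All nodes satisfy the balance condition.
Result: Balanced


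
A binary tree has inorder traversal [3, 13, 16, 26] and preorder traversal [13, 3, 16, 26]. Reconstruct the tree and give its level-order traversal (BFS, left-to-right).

Inorder:  [3, 13, 16, 26]
Preorder: [13, 3, 16, 26]
Algorithm: preorder visits root first, so consume preorder in order;
for each root, split the current inorder slice at that value into
left-subtree inorder and right-subtree inorder, then recurse.
Recursive splits:
  root=13; inorder splits into left=[3], right=[16, 26]
  root=3; inorder splits into left=[], right=[]
  root=16; inorder splits into left=[], right=[26]
  root=26; inorder splits into left=[], right=[]
Reconstructed level-order: [13, 3, 16, 26]
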